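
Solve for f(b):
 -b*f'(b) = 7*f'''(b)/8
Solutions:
 f(b) = C1 + Integral(C2*airyai(-2*7^(2/3)*b/7) + C3*airybi(-2*7^(2/3)*b/7), b)


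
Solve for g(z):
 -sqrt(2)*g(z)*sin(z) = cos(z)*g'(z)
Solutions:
 g(z) = C1*cos(z)^(sqrt(2))


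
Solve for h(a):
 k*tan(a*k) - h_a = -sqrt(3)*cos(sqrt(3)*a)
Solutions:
 h(a) = C1 + k*Piecewise((-log(cos(a*k))/k, Ne(k, 0)), (0, True)) + sin(sqrt(3)*a)


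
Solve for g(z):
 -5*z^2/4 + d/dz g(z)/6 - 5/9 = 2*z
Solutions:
 g(z) = C1 + 5*z^3/2 + 6*z^2 + 10*z/3


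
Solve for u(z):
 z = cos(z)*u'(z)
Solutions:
 u(z) = C1 + Integral(z/cos(z), z)


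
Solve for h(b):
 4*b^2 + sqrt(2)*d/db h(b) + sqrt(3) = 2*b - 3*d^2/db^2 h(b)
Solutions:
 h(b) = C1 + C2*exp(-sqrt(2)*b/3) - 2*sqrt(2)*b^3/3 + sqrt(2)*b^2/2 + 6*b^2 - 18*sqrt(2)*b - 3*b - sqrt(6)*b/2


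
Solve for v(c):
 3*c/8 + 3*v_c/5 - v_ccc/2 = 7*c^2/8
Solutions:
 v(c) = C1 + C2*exp(-sqrt(30)*c/5) + C3*exp(sqrt(30)*c/5) + 35*c^3/72 - 5*c^2/16 + 175*c/72


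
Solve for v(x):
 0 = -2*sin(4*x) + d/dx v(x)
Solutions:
 v(x) = C1 - cos(4*x)/2


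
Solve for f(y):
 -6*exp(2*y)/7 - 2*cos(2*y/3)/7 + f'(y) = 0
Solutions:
 f(y) = C1 + 3*exp(2*y)/7 + 3*sin(2*y/3)/7


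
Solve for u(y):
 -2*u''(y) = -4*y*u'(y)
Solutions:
 u(y) = C1 + C2*erfi(y)


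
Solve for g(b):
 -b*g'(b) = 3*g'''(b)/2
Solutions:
 g(b) = C1 + Integral(C2*airyai(-2^(1/3)*3^(2/3)*b/3) + C3*airybi(-2^(1/3)*3^(2/3)*b/3), b)


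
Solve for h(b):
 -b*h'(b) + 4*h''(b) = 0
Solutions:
 h(b) = C1 + C2*erfi(sqrt(2)*b/4)


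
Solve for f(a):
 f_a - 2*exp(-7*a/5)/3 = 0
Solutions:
 f(a) = C1 - 10*exp(-7*a/5)/21


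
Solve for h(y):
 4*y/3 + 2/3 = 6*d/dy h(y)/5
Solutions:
 h(y) = C1 + 5*y^2/9 + 5*y/9


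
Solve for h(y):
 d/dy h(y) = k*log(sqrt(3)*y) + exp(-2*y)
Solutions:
 h(y) = C1 + k*y*log(y) + k*y*(-1 + log(3)/2) - exp(-2*y)/2


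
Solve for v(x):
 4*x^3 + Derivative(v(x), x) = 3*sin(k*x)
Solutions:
 v(x) = C1 - x^4 - 3*cos(k*x)/k


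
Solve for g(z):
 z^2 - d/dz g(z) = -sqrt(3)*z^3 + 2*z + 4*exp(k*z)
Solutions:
 g(z) = C1 + sqrt(3)*z^4/4 + z^3/3 - z^2 - 4*exp(k*z)/k


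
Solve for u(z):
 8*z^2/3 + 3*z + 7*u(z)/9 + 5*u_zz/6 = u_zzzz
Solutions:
 u(z) = C1*exp(-sqrt(3)*z*sqrt(5 + sqrt(137))/6) + C2*exp(sqrt(3)*z*sqrt(5 + sqrt(137))/6) + C3*sin(sqrt(3)*z*sqrt(-5 + sqrt(137))/6) + C4*cos(sqrt(3)*z*sqrt(-5 + sqrt(137))/6) - 24*z^2/7 - 27*z/7 + 360/49


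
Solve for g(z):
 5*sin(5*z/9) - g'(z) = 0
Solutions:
 g(z) = C1 - 9*cos(5*z/9)


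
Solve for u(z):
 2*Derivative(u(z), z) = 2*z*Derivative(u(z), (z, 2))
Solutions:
 u(z) = C1 + C2*z^2


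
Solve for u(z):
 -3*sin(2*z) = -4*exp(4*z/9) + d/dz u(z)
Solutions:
 u(z) = C1 + 9*exp(4*z/9) + 3*cos(2*z)/2


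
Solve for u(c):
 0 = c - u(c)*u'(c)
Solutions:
 u(c) = -sqrt(C1 + c^2)
 u(c) = sqrt(C1 + c^2)


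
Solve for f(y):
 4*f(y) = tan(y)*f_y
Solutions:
 f(y) = C1*sin(y)^4


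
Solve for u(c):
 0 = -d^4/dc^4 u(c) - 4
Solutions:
 u(c) = C1 + C2*c + C3*c^2 + C4*c^3 - c^4/6


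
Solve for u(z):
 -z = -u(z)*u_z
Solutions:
 u(z) = -sqrt(C1 + z^2)
 u(z) = sqrt(C1 + z^2)


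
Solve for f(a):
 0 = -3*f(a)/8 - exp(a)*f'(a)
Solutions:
 f(a) = C1*exp(3*exp(-a)/8)


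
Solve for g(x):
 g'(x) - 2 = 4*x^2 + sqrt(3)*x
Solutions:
 g(x) = C1 + 4*x^3/3 + sqrt(3)*x^2/2 + 2*x


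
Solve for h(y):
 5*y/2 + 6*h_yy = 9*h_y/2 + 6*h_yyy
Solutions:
 h(y) = C1 + 5*y^2/18 + 20*y/27 + (C2*sin(sqrt(2)*y/2) + C3*cos(sqrt(2)*y/2))*exp(y/2)


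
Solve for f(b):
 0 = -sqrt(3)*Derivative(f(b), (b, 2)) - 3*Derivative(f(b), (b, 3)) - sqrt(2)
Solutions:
 f(b) = C1 + C2*b + C3*exp(-sqrt(3)*b/3) - sqrt(6)*b^2/6


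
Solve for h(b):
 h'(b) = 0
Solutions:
 h(b) = C1


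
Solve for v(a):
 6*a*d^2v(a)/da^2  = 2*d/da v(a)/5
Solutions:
 v(a) = C1 + C2*a^(16/15)


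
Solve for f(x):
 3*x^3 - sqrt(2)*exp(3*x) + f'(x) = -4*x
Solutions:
 f(x) = C1 - 3*x^4/4 - 2*x^2 + sqrt(2)*exp(3*x)/3


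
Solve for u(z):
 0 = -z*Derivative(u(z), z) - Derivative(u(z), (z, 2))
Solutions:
 u(z) = C1 + C2*erf(sqrt(2)*z/2)


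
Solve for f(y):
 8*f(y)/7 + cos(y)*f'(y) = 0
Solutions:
 f(y) = C1*(sin(y) - 1)^(4/7)/(sin(y) + 1)^(4/7)


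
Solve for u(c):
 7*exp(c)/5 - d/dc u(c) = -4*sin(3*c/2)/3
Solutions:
 u(c) = C1 + 7*exp(c)/5 - 8*cos(3*c/2)/9


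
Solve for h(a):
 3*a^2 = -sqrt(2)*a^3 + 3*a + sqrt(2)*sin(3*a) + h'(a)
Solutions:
 h(a) = C1 + sqrt(2)*a^4/4 + a^3 - 3*a^2/2 + sqrt(2)*cos(3*a)/3


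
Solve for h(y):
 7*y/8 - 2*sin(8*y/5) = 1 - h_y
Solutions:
 h(y) = C1 - 7*y^2/16 + y - 5*cos(8*y/5)/4


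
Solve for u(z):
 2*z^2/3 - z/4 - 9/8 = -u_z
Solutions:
 u(z) = C1 - 2*z^3/9 + z^2/8 + 9*z/8


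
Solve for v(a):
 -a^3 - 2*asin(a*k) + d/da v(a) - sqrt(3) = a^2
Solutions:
 v(a) = C1 + a^4/4 + a^3/3 + sqrt(3)*a + 2*Piecewise((a*asin(a*k) + sqrt(-a^2*k^2 + 1)/k, Ne(k, 0)), (0, True))


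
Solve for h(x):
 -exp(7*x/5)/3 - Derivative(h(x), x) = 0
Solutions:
 h(x) = C1 - 5*exp(7*x/5)/21


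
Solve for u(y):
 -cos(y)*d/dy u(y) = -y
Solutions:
 u(y) = C1 + Integral(y/cos(y), y)


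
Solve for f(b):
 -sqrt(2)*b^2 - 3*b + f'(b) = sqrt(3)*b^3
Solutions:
 f(b) = C1 + sqrt(3)*b^4/4 + sqrt(2)*b^3/3 + 3*b^2/2


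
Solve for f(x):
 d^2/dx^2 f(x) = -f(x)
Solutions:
 f(x) = C1*sin(x) + C2*cos(x)


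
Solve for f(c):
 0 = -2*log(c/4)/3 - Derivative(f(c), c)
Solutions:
 f(c) = C1 - 2*c*log(c)/3 + 2*c/3 + 4*c*log(2)/3


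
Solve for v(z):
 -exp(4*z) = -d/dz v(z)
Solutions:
 v(z) = C1 + exp(4*z)/4


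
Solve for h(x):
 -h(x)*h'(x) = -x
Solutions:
 h(x) = -sqrt(C1 + x^2)
 h(x) = sqrt(C1 + x^2)


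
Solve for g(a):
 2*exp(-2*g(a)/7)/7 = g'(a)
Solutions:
 g(a) = 7*log(-sqrt(C1 + 2*a)) - 7*log(7) + 7*log(2)/2
 g(a) = 7*log(C1 + 2*a)/2 - 7*log(7) + 7*log(2)/2


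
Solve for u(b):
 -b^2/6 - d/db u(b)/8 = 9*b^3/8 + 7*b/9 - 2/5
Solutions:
 u(b) = C1 - 9*b^4/4 - 4*b^3/9 - 28*b^2/9 + 16*b/5


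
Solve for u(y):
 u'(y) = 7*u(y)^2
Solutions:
 u(y) = -1/(C1 + 7*y)


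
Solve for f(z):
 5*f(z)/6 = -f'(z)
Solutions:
 f(z) = C1*exp(-5*z/6)


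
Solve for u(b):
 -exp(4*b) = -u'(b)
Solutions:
 u(b) = C1 + exp(4*b)/4


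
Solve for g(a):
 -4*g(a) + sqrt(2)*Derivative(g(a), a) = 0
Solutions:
 g(a) = C1*exp(2*sqrt(2)*a)


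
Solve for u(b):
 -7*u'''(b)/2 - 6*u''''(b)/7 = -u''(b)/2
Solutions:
 u(b) = C1 + C2*b + C3*exp(b*(-49 + sqrt(2737))/24) + C4*exp(-b*(49 + sqrt(2737))/24)


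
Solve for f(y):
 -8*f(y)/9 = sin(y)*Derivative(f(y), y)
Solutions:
 f(y) = C1*(cos(y) + 1)^(4/9)/(cos(y) - 1)^(4/9)


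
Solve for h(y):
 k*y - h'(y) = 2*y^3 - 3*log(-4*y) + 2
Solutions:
 h(y) = C1 + k*y^2/2 - y^4/2 + 3*y*log(-y) + y*(-5 + 6*log(2))


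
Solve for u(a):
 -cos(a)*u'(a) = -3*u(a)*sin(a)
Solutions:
 u(a) = C1/cos(a)^3


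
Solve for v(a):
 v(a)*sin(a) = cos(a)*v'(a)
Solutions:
 v(a) = C1/cos(a)


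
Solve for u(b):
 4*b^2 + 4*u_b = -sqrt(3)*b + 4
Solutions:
 u(b) = C1 - b^3/3 - sqrt(3)*b^2/8 + b


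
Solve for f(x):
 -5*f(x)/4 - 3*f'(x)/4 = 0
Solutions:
 f(x) = C1*exp(-5*x/3)


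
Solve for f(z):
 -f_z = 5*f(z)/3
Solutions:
 f(z) = C1*exp(-5*z/3)


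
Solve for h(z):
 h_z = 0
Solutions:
 h(z) = C1


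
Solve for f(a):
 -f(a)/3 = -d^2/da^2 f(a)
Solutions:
 f(a) = C1*exp(-sqrt(3)*a/3) + C2*exp(sqrt(3)*a/3)


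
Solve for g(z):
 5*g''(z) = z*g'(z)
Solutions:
 g(z) = C1 + C2*erfi(sqrt(10)*z/10)


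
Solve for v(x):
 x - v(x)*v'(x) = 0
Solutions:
 v(x) = -sqrt(C1 + x^2)
 v(x) = sqrt(C1 + x^2)


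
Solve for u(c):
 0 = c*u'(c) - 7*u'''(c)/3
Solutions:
 u(c) = C1 + Integral(C2*airyai(3^(1/3)*7^(2/3)*c/7) + C3*airybi(3^(1/3)*7^(2/3)*c/7), c)


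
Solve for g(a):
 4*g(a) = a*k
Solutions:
 g(a) = a*k/4


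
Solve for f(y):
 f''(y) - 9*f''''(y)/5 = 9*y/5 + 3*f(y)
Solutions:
 f(y) = -3*y/5 + (C1*sin(3^(3/4)*5^(1/4)*y*sin(atan(sqrt(515)/5)/2)/3) + C2*cos(3^(3/4)*5^(1/4)*y*sin(atan(sqrt(515)/5)/2)/3))*exp(-3^(3/4)*5^(1/4)*y*cos(atan(sqrt(515)/5)/2)/3) + (C3*sin(3^(3/4)*5^(1/4)*y*sin(atan(sqrt(515)/5)/2)/3) + C4*cos(3^(3/4)*5^(1/4)*y*sin(atan(sqrt(515)/5)/2)/3))*exp(3^(3/4)*5^(1/4)*y*cos(atan(sqrt(515)/5)/2)/3)


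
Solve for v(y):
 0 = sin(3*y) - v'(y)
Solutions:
 v(y) = C1 - cos(3*y)/3


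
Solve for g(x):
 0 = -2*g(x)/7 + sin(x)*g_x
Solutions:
 g(x) = C1*(cos(x) - 1)^(1/7)/(cos(x) + 1)^(1/7)


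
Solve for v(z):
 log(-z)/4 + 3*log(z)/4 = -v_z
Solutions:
 v(z) = C1 - z*log(z) + z*(1 - I*pi/4)


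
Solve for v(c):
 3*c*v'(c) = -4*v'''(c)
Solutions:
 v(c) = C1 + Integral(C2*airyai(-6^(1/3)*c/2) + C3*airybi(-6^(1/3)*c/2), c)


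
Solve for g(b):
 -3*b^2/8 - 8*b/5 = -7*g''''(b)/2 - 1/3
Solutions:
 g(b) = C1 + C2*b + C3*b^2 + C4*b^3 + b^6/3360 + 2*b^5/525 - b^4/252


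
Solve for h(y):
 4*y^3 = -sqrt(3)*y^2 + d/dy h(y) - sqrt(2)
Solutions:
 h(y) = C1 + y^4 + sqrt(3)*y^3/3 + sqrt(2)*y


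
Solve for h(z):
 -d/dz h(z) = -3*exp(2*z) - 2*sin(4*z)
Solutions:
 h(z) = C1 + 3*exp(2*z)/2 - cos(4*z)/2


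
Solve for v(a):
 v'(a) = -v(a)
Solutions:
 v(a) = C1*exp(-a)


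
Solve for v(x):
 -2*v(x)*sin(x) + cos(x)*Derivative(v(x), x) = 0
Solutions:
 v(x) = C1/cos(x)^2


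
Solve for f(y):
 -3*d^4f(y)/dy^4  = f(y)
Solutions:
 f(y) = (C1*sin(sqrt(2)*3^(3/4)*y/6) + C2*cos(sqrt(2)*3^(3/4)*y/6))*exp(-sqrt(2)*3^(3/4)*y/6) + (C3*sin(sqrt(2)*3^(3/4)*y/6) + C4*cos(sqrt(2)*3^(3/4)*y/6))*exp(sqrt(2)*3^(3/4)*y/6)


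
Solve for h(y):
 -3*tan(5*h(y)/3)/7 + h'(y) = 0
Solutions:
 h(y) = -3*asin(C1*exp(5*y/7))/5 + 3*pi/5
 h(y) = 3*asin(C1*exp(5*y/7))/5


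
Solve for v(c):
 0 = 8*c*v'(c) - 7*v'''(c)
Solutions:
 v(c) = C1 + Integral(C2*airyai(2*7^(2/3)*c/7) + C3*airybi(2*7^(2/3)*c/7), c)


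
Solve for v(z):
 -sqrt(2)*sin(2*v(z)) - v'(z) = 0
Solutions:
 v(z) = pi - acos((-C1 - exp(4*sqrt(2)*z))/(C1 - exp(4*sqrt(2)*z)))/2
 v(z) = acos((-C1 - exp(4*sqrt(2)*z))/(C1 - exp(4*sqrt(2)*z)))/2


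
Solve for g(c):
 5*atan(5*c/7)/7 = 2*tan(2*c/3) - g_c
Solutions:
 g(c) = C1 - 5*c*atan(5*c/7)/7 + log(25*c^2 + 49)/2 - 3*log(cos(2*c/3))


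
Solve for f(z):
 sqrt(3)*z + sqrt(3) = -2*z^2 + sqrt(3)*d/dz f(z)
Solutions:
 f(z) = C1 + 2*sqrt(3)*z^3/9 + z^2/2 + z


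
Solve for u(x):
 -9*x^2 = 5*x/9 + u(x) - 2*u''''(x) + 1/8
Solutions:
 u(x) = C1*exp(-2^(3/4)*x/2) + C2*exp(2^(3/4)*x/2) + C3*sin(2^(3/4)*x/2) + C4*cos(2^(3/4)*x/2) - 9*x^2 - 5*x/9 - 1/8


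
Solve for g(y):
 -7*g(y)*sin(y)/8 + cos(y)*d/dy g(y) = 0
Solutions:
 g(y) = C1/cos(y)^(7/8)


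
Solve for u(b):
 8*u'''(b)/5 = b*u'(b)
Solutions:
 u(b) = C1 + Integral(C2*airyai(5^(1/3)*b/2) + C3*airybi(5^(1/3)*b/2), b)


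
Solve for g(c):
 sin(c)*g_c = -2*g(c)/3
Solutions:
 g(c) = C1*(cos(c) + 1)^(1/3)/(cos(c) - 1)^(1/3)


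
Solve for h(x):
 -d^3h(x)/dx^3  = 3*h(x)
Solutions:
 h(x) = C3*exp(-3^(1/3)*x) + (C1*sin(3^(5/6)*x/2) + C2*cos(3^(5/6)*x/2))*exp(3^(1/3)*x/2)


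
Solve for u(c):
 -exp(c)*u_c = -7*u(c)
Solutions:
 u(c) = C1*exp(-7*exp(-c))


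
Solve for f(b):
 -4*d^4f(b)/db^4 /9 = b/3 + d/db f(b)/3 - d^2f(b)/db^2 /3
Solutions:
 f(b) = C1 + C2*exp(b*((2*sqrt(2) + 3)^(-1/3) + (2*sqrt(2) + 3)^(1/3))/4)*sin(sqrt(3)*b*(-(2*sqrt(2) + 3)^(1/3) + (2*sqrt(2) + 3)^(-1/3))/4) + C3*exp(b*((2*sqrt(2) + 3)^(-1/3) + (2*sqrt(2) + 3)^(1/3))/4)*cos(sqrt(3)*b*(-(2*sqrt(2) + 3)^(1/3) + (2*sqrt(2) + 3)^(-1/3))/4) + C4*exp(-b*((2*sqrt(2) + 3)^(-1/3) + (2*sqrt(2) + 3)^(1/3))/2) - b^2/2 - b


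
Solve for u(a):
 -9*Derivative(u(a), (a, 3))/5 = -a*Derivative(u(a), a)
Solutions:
 u(a) = C1 + Integral(C2*airyai(15^(1/3)*a/3) + C3*airybi(15^(1/3)*a/3), a)


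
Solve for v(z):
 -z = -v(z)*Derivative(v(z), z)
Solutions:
 v(z) = -sqrt(C1 + z^2)
 v(z) = sqrt(C1 + z^2)


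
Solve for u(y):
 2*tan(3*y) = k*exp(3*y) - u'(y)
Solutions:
 u(y) = C1 + k*exp(3*y)/3 + 2*log(cos(3*y))/3


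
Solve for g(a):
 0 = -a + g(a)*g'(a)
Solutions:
 g(a) = -sqrt(C1 + a^2)
 g(a) = sqrt(C1 + a^2)


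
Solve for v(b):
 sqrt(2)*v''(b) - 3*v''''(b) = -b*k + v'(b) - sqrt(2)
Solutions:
 v(b) = C1 + C2*exp(b*(2*2^(5/6)/(sqrt(81 - 8*sqrt(2)) + 9)^(1/3) + 2^(2/3)*(sqrt(81 - 8*sqrt(2)) + 9)^(1/3))/12)*sin(sqrt(3)*b*(-2*2^(5/6)/(sqrt(81 - 8*sqrt(2)) + 9)^(1/3) + 2^(2/3)*(sqrt(81 - 8*sqrt(2)) + 9)^(1/3))/12) + C3*exp(b*(2*2^(5/6)/(sqrt(81 - 8*sqrt(2)) + 9)^(1/3) + 2^(2/3)*(sqrt(81 - 8*sqrt(2)) + 9)^(1/3))/12)*cos(sqrt(3)*b*(-2*2^(5/6)/(sqrt(81 - 8*sqrt(2)) + 9)^(1/3) + 2^(2/3)*(sqrt(81 - 8*sqrt(2)) + 9)^(1/3))/12) + C4*exp(-b*(2*2^(5/6)/(sqrt(81 - 8*sqrt(2)) + 9)^(1/3) + 2^(2/3)*(sqrt(81 - 8*sqrt(2)) + 9)^(1/3))/6) + b^2*k/2 + sqrt(2)*b*k + sqrt(2)*b


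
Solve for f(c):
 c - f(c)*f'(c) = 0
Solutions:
 f(c) = -sqrt(C1 + c^2)
 f(c) = sqrt(C1 + c^2)


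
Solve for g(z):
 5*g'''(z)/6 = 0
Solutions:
 g(z) = C1 + C2*z + C3*z^2


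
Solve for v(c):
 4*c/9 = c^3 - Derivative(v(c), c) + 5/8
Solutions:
 v(c) = C1 + c^4/4 - 2*c^2/9 + 5*c/8


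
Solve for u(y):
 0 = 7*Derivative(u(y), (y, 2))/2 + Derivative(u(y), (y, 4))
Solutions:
 u(y) = C1 + C2*y + C3*sin(sqrt(14)*y/2) + C4*cos(sqrt(14)*y/2)


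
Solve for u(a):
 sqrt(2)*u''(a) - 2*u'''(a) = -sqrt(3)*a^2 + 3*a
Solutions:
 u(a) = C1 + C2*a + C3*exp(sqrt(2)*a/2) - sqrt(6)*a^4/24 + a^3*(-4*sqrt(3) + 3*sqrt(2))/12 + a^2*(3/2 - sqrt(6))


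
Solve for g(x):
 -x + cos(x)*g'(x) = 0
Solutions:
 g(x) = C1 + Integral(x/cos(x), x)


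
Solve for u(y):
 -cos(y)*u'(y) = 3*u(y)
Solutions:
 u(y) = C1*(sin(y) - 1)^(3/2)/(sin(y) + 1)^(3/2)


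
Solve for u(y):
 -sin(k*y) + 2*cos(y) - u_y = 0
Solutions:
 u(y) = C1 + 2*sin(y) + cos(k*y)/k


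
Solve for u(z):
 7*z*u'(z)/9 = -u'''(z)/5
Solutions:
 u(z) = C1 + Integral(C2*airyai(-105^(1/3)*z/3) + C3*airybi(-105^(1/3)*z/3), z)


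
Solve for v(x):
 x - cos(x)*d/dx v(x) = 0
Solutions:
 v(x) = C1 + Integral(x/cos(x), x)


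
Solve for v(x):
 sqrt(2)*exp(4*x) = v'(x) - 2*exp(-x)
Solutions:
 v(x) = C1 + sqrt(2)*exp(4*x)/4 - 2*exp(-x)


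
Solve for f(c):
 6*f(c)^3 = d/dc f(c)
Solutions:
 f(c) = -sqrt(2)*sqrt(-1/(C1 + 6*c))/2
 f(c) = sqrt(2)*sqrt(-1/(C1 + 6*c))/2


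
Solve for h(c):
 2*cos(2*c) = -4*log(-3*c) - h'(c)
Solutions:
 h(c) = C1 - 4*c*log(-c) - 4*c*log(3) + 4*c - sin(2*c)


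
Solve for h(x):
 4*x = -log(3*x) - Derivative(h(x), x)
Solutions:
 h(x) = C1 - 2*x^2 - x*log(x) - x*log(3) + x


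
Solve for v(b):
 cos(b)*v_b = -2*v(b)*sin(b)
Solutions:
 v(b) = C1*cos(b)^2


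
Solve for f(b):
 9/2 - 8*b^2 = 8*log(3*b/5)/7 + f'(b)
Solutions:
 f(b) = C1 - 8*b^3/3 - 8*b*log(b)/7 - 8*b*log(3)/7 + 8*b*log(5)/7 + 79*b/14


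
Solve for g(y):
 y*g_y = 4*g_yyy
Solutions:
 g(y) = C1 + Integral(C2*airyai(2^(1/3)*y/2) + C3*airybi(2^(1/3)*y/2), y)


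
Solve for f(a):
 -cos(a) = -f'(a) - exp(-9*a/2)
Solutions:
 f(a) = C1 + sin(a) + 2*exp(-9*a/2)/9


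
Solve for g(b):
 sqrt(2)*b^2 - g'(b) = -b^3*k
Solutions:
 g(b) = C1 + b^4*k/4 + sqrt(2)*b^3/3


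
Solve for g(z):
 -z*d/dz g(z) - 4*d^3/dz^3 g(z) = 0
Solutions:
 g(z) = C1 + Integral(C2*airyai(-2^(1/3)*z/2) + C3*airybi(-2^(1/3)*z/2), z)


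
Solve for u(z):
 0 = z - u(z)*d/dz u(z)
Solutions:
 u(z) = -sqrt(C1 + z^2)
 u(z) = sqrt(C1 + z^2)


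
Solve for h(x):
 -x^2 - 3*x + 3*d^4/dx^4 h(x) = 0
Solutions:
 h(x) = C1 + C2*x + C3*x^2 + C4*x^3 + x^6/1080 + x^5/120


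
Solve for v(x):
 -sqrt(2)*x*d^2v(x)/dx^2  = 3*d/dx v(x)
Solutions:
 v(x) = C1 + C2*x^(1 - 3*sqrt(2)/2)


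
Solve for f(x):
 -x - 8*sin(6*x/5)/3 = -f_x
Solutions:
 f(x) = C1 + x^2/2 - 20*cos(6*x/5)/9


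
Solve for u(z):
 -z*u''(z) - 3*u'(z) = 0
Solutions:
 u(z) = C1 + C2/z^2


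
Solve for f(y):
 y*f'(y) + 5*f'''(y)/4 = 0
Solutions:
 f(y) = C1 + Integral(C2*airyai(-10^(2/3)*y/5) + C3*airybi(-10^(2/3)*y/5), y)


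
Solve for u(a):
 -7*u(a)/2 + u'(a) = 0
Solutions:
 u(a) = C1*exp(7*a/2)


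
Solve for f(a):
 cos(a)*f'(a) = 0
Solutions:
 f(a) = C1


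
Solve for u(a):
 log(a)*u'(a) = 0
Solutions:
 u(a) = C1


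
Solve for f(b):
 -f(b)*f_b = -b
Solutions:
 f(b) = -sqrt(C1 + b^2)
 f(b) = sqrt(C1 + b^2)


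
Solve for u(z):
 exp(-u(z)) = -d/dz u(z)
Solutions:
 u(z) = log(C1 - z)


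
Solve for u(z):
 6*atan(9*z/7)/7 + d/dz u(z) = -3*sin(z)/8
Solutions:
 u(z) = C1 - 6*z*atan(9*z/7)/7 + log(81*z^2 + 49)/3 + 3*cos(z)/8


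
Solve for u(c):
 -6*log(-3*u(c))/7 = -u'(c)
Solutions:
 -7*Integral(1/(log(-_y) + log(3)), (_y, u(c)))/6 = C1 - c


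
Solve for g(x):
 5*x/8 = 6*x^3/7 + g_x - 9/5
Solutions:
 g(x) = C1 - 3*x^4/14 + 5*x^2/16 + 9*x/5


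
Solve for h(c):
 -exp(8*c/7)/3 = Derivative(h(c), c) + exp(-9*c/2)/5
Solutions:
 h(c) = C1 - 7*exp(8*c/7)/24 + 2*exp(-9*c/2)/45


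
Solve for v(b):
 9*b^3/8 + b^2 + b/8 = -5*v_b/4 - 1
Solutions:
 v(b) = C1 - 9*b^4/40 - 4*b^3/15 - b^2/20 - 4*b/5


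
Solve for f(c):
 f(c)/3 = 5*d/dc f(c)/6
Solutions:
 f(c) = C1*exp(2*c/5)


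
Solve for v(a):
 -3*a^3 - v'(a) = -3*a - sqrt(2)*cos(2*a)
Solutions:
 v(a) = C1 - 3*a^4/4 + 3*a^2/2 + sqrt(2)*sin(2*a)/2


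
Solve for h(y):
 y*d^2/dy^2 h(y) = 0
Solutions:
 h(y) = C1 + C2*y


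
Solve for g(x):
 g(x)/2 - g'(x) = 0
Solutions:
 g(x) = C1*exp(x/2)


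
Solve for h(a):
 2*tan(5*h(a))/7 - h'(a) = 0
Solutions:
 h(a) = -asin(C1*exp(10*a/7))/5 + pi/5
 h(a) = asin(C1*exp(10*a/7))/5


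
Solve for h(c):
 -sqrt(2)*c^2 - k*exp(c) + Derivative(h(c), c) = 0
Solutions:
 h(c) = C1 + sqrt(2)*c^3/3 + k*exp(c)


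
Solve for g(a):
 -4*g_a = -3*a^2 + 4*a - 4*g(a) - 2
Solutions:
 g(a) = C1*exp(a) - 3*a^2/4 - a/2 - 1


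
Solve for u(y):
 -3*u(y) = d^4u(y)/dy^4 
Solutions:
 u(y) = (C1*sin(sqrt(2)*3^(1/4)*y/2) + C2*cos(sqrt(2)*3^(1/4)*y/2))*exp(-sqrt(2)*3^(1/4)*y/2) + (C3*sin(sqrt(2)*3^(1/4)*y/2) + C4*cos(sqrt(2)*3^(1/4)*y/2))*exp(sqrt(2)*3^(1/4)*y/2)


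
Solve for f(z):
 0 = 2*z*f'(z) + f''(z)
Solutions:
 f(z) = C1 + C2*erf(z)


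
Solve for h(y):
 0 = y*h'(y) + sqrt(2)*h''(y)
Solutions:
 h(y) = C1 + C2*erf(2^(1/4)*y/2)


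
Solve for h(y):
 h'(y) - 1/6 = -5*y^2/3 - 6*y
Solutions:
 h(y) = C1 - 5*y^3/9 - 3*y^2 + y/6


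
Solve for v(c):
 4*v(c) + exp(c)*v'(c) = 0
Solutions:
 v(c) = C1*exp(4*exp(-c))


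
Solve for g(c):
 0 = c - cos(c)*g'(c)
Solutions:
 g(c) = C1 + Integral(c/cos(c), c)


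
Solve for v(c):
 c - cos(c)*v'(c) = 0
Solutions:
 v(c) = C1 + Integral(c/cos(c), c)


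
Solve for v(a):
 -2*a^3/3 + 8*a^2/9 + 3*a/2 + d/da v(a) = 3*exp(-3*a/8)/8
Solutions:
 v(a) = C1 + a^4/6 - 8*a^3/27 - 3*a^2/4 - 1/exp(a)^(3/8)


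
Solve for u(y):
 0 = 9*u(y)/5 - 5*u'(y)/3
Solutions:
 u(y) = C1*exp(27*y/25)


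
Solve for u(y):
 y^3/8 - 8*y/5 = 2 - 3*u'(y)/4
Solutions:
 u(y) = C1 - y^4/24 + 16*y^2/15 + 8*y/3


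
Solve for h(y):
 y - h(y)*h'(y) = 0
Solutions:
 h(y) = -sqrt(C1 + y^2)
 h(y) = sqrt(C1 + y^2)


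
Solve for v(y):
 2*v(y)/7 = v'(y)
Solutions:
 v(y) = C1*exp(2*y/7)


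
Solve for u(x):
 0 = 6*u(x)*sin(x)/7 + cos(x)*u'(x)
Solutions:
 u(x) = C1*cos(x)^(6/7)


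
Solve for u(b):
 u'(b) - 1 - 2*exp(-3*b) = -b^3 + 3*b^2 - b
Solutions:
 u(b) = C1 - b^4/4 + b^3 - b^2/2 + b - 2*exp(-3*b)/3


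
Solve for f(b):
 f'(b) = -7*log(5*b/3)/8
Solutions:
 f(b) = C1 - 7*b*log(b)/8 - 7*b*log(5)/8 + 7*b/8 + 7*b*log(3)/8


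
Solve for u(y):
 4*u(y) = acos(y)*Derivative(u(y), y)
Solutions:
 u(y) = C1*exp(4*Integral(1/acos(y), y))


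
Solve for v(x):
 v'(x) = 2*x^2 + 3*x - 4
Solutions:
 v(x) = C1 + 2*x^3/3 + 3*x^2/2 - 4*x


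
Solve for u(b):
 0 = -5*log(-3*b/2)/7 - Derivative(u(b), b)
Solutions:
 u(b) = C1 - 5*b*log(-b)/7 + 5*b*(-log(3) + log(2) + 1)/7


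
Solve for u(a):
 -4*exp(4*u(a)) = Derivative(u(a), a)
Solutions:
 u(a) = log(-I*(1/(C1 + 16*a))^(1/4))
 u(a) = log(I*(1/(C1 + 16*a))^(1/4))
 u(a) = log(-(1/(C1 + 16*a))^(1/4))
 u(a) = log(1/(C1 + 16*a))/4


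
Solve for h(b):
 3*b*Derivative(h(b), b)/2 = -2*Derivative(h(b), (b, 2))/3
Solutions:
 h(b) = C1 + C2*erf(3*sqrt(2)*b/4)


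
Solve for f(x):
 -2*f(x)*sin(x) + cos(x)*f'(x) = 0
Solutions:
 f(x) = C1/cos(x)^2


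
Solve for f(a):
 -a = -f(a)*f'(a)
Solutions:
 f(a) = -sqrt(C1 + a^2)
 f(a) = sqrt(C1 + a^2)


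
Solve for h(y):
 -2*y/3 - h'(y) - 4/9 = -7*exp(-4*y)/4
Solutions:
 h(y) = C1 - y^2/3 - 4*y/9 - 7*exp(-4*y)/16


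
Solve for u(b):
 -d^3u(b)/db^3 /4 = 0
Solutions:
 u(b) = C1 + C2*b + C3*b^2


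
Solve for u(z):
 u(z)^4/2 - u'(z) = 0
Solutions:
 u(z) = 2^(1/3)*(-1/(C1 + 3*z))^(1/3)
 u(z) = 2^(1/3)*(-1/(C1 + z))^(1/3)*(-3^(2/3) - 3*3^(1/6)*I)/6
 u(z) = 2^(1/3)*(-1/(C1 + z))^(1/3)*(-3^(2/3) + 3*3^(1/6)*I)/6


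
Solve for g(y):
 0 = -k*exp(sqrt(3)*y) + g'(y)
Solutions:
 g(y) = C1 + sqrt(3)*k*exp(sqrt(3)*y)/3


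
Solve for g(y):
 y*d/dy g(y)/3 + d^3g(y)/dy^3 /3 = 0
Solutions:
 g(y) = C1 + Integral(C2*airyai(-y) + C3*airybi(-y), y)


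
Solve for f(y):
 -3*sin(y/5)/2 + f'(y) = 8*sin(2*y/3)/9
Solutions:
 f(y) = C1 - 15*cos(y/5)/2 - 4*cos(2*y/3)/3


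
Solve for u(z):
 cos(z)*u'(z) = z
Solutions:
 u(z) = C1 + Integral(z/cos(z), z)


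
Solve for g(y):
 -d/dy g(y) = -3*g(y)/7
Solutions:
 g(y) = C1*exp(3*y/7)


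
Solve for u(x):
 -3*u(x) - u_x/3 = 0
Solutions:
 u(x) = C1*exp(-9*x)


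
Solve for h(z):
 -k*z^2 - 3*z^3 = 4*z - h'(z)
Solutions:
 h(z) = C1 + k*z^3/3 + 3*z^4/4 + 2*z^2


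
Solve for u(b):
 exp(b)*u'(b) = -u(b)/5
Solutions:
 u(b) = C1*exp(exp(-b)/5)


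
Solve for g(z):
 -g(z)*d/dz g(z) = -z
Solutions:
 g(z) = -sqrt(C1 + z^2)
 g(z) = sqrt(C1 + z^2)


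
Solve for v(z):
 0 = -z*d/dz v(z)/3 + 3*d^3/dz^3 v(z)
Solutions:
 v(z) = C1 + Integral(C2*airyai(3^(1/3)*z/3) + C3*airybi(3^(1/3)*z/3), z)


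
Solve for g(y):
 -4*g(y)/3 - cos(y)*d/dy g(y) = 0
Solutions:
 g(y) = C1*(sin(y) - 1)^(2/3)/(sin(y) + 1)^(2/3)


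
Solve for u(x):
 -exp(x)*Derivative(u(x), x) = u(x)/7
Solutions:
 u(x) = C1*exp(exp(-x)/7)


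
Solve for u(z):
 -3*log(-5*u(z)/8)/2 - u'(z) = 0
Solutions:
 2*Integral(1/(log(-_y) - 3*log(2) + log(5)), (_y, u(z)))/3 = C1 - z


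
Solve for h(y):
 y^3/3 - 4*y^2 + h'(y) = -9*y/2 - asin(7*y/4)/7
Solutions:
 h(y) = C1 - y^4/12 + 4*y^3/3 - 9*y^2/4 - y*asin(7*y/4)/7 - sqrt(16 - 49*y^2)/49


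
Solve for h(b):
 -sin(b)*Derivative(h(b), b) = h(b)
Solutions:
 h(b) = C1*sqrt(cos(b) + 1)/sqrt(cos(b) - 1)


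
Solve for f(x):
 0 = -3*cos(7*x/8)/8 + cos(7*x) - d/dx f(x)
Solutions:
 f(x) = C1 - 3*sin(7*x/8)/7 + sin(7*x)/7


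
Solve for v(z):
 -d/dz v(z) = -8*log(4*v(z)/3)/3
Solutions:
 -3*Integral(1/(log(_y) - log(3) + 2*log(2)), (_y, v(z)))/8 = C1 - z


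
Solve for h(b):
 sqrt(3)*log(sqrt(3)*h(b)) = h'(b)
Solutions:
 -2*sqrt(3)*Integral(1/(2*log(_y) + log(3)), (_y, h(b)))/3 = C1 - b


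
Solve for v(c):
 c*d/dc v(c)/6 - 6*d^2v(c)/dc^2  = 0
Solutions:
 v(c) = C1 + C2*erfi(sqrt(2)*c/12)


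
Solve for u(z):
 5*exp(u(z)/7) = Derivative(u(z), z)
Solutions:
 u(z) = 7*log(-1/(C1 + 5*z)) + 7*log(7)


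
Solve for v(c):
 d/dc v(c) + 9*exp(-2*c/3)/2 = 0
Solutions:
 v(c) = C1 + 27*exp(-2*c/3)/4


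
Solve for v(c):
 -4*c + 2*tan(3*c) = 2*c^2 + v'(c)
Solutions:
 v(c) = C1 - 2*c^3/3 - 2*c^2 - 2*log(cos(3*c))/3


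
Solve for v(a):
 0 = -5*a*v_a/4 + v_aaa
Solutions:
 v(a) = C1 + Integral(C2*airyai(10^(1/3)*a/2) + C3*airybi(10^(1/3)*a/2), a)


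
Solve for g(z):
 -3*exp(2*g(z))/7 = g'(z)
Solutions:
 g(z) = log(-sqrt(1/(C1 + 3*z))) - log(2) + log(14)/2
 g(z) = log(1/(C1 + 3*z))/2 - log(2) + log(14)/2


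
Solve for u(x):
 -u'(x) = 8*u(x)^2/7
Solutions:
 u(x) = 7/(C1 + 8*x)


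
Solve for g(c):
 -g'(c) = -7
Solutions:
 g(c) = C1 + 7*c


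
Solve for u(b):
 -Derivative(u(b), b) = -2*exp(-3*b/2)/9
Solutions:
 u(b) = C1 - 4*exp(-3*b/2)/27


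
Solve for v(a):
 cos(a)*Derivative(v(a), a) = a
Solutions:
 v(a) = C1 + Integral(a/cos(a), a)


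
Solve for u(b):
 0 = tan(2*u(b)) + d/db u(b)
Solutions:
 u(b) = -asin(C1*exp(-2*b))/2 + pi/2
 u(b) = asin(C1*exp(-2*b))/2


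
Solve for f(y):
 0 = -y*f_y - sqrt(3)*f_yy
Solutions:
 f(y) = C1 + C2*erf(sqrt(2)*3^(3/4)*y/6)


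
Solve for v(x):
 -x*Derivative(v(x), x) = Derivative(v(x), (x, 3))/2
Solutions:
 v(x) = C1 + Integral(C2*airyai(-2^(1/3)*x) + C3*airybi(-2^(1/3)*x), x)


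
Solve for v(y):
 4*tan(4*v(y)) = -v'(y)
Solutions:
 v(y) = -asin(C1*exp(-16*y))/4 + pi/4
 v(y) = asin(C1*exp(-16*y))/4


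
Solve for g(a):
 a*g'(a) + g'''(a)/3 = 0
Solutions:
 g(a) = C1 + Integral(C2*airyai(-3^(1/3)*a) + C3*airybi(-3^(1/3)*a), a)


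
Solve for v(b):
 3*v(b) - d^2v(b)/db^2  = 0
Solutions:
 v(b) = C1*exp(-sqrt(3)*b) + C2*exp(sqrt(3)*b)


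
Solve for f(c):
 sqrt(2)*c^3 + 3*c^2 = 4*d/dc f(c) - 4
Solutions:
 f(c) = C1 + sqrt(2)*c^4/16 + c^3/4 + c


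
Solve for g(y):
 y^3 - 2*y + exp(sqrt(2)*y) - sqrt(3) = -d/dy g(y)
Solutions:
 g(y) = C1 - y^4/4 + y^2 + sqrt(3)*y - sqrt(2)*exp(sqrt(2)*y)/2


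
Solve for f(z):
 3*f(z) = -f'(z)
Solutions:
 f(z) = C1*exp(-3*z)


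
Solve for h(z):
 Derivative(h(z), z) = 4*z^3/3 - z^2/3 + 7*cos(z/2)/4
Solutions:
 h(z) = C1 + z^4/3 - z^3/9 + 7*sin(z/2)/2


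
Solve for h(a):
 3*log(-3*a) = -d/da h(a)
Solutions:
 h(a) = C1 - 3*a*log(-a) + 3*a*(1 - log(3))


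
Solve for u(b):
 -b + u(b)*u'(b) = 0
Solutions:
 u(b) = -sqrt(C1 + b^2)
 u(b) = sqrt(C1 + b^2)


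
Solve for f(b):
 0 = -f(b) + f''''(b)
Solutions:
 f(b) = C1*exp(-b) + C2*exp(b) + C3*sin(b) + C4*cos(b)


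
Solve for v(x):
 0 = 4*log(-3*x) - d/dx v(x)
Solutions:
 v(x) = C1 + 4*x*log(-x) + 4*x*(-1 + log(3))


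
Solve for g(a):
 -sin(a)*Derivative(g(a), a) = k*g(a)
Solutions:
 g(a) = C1*exp(k*(-log(cos(a) - 1) + log(cos(a) + 1))/2)


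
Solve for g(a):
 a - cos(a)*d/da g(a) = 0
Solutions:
 g(a) = C1 + Integral(a/cos(a), a)


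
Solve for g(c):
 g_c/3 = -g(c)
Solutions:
 g(c) = C1*exp(-3*c)


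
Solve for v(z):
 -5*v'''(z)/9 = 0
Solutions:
 v(z) = C1 + C2*z + C3*z^2


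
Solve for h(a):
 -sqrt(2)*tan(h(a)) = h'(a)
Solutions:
 h(a) = pi - asin(C1*exp(-sqrt(2)*a))
 h(a) = asin(C1*exp(-sqrt(2)*a))


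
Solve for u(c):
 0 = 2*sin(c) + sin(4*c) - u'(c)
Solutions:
 u(c) = C1 - 2*cos(c) - cos(4*c)/4


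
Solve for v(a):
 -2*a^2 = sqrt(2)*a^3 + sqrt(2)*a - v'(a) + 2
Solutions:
 v(a) = C1 + sqrt(2)*a^4/4 + 2*a^3/3 + sqrt(2)*a^2/2 + 2*a


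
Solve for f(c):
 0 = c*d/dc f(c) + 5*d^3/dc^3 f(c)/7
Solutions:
 f(c) = C1 + Integral(C2*airyai(-5^(2/3)*7^(1/3)*c/5) + C3*airybi(-5^(2/3)*7^(1/3)*c/5), c)


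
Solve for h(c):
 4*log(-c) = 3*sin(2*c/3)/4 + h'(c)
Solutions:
 h(c) = C1 + 4*c*log(-c) - 4*c + 9*cos(2*c/3)/8


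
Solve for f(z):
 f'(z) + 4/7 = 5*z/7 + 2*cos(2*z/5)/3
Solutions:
 f(z) = C1 + 5*z^2/14 - 4*z/7 + 5*sin(2*z/5)/3


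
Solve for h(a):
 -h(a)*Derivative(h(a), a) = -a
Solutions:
 h(a) = -sqrt(C1 + a^2)
 h(a) = sqrt(C1 + a^2)


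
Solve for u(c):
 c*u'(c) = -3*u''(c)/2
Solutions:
 u(c) = C1 + C2*erf(sqrt(3)*c/3)


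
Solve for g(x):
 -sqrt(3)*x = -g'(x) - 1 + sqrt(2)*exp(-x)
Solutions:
 g(x) = C1 + sqrt(3)*x^2/2 - x - sqrt(2)*exp(-x)


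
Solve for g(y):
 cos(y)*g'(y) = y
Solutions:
 g(y) = C1 + Integral(y/cos(y), y)


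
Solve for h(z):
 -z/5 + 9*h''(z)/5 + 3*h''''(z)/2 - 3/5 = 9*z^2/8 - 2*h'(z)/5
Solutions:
 h(z) = C1 + C2*exp(z*(-3*12^(1/3)*5^(2/3)/(5 + sqrt(115))^(1/3) + 90^(1/3)*(5 + sqrt(115))^(1/3))/30)*sin(10^(1/3)*3^(1/6)*z*(10^(1/3)*3^(2/3)/(5 + sqrt(115))^(1/3) + (5 + sqrt(115))^(1/3))/10) + C3*exp(z*(-3*12^(1/3)*5^(2/3)/(5 + sqrt(115))^(1/3) + 90^(1/3)*(5 + sqrt(115))^(1/3))/30)*cos(10^(1/3)*3^(1/6)*z*(10^(1/3)*3^(2/3)/(5 + sqrt(115))^(1/3) + (5 + sqrt(115))^(1/3))/10) + C4*exp(-z*(-3*12^(1/3)*5^(2/3)/(5 + sqrt(115))^(1/3) + 90^(1/3)*(5 + sqrt(115))^(1/3))/15) + 15*z^3/16 - 397*z^2/32 + 3621*z/32


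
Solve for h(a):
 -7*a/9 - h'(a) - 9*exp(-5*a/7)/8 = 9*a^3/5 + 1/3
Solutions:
 h(a) = C1 - 9*a^4/20 - 7*a^2/18 - a/3 + 63*exp(-5*a/7)/40


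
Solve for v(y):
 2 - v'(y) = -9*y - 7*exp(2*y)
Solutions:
 v(y) = C1 + 9*y^2/2 + 2*y + 7*exp(2*y)/2


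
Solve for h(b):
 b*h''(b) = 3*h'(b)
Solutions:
 h(b) = C1 + C2*b^4


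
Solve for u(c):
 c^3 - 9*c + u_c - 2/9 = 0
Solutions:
 u(c) = C1 - c^4/4 + 9*c^2/2 + 2*c/9


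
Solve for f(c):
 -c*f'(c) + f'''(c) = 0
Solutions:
 f(c) = C1 + Integral(C2*airyai(c) + C3*airybi(c), c)


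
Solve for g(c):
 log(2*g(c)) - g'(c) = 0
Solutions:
 -Integral(1/(log(_y) + log(2)), (_y, g(c))) = C1 - c


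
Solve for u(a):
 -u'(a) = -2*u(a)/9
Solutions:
 u(a) = C1*exp(2*a/9)


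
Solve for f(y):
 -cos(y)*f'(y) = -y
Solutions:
 f(y) = C1 + Integral(y/cos(y), y)


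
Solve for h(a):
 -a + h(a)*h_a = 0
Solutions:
 h(a) = -sqrt(C1 + a^2)
 h(a) = sqrt(C1 + a^2)


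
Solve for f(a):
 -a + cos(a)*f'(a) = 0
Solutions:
 f(a) = C1 + Integral(a/cos(a), a)


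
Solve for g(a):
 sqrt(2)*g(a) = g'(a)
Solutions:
 g(a) = C1*exp(sqrt(2)*a)


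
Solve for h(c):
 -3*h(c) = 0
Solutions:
 h(c) = 0


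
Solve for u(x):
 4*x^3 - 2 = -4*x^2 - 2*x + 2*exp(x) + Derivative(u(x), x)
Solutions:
 u(x) = C1 + x^4 + 4*x^3/3 + x^2 - 2*x - 2*exp(x)


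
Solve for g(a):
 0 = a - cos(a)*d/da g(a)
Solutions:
 g(a) = C1 + Integral(a/cos(a), a)


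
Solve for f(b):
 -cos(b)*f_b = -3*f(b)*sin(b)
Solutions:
 f(b) = C1/cos(b)^3


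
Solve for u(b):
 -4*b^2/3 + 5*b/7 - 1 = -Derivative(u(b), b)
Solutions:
 u(b) = C1 + 4*b^3/9 - 5*b^2/14 + b


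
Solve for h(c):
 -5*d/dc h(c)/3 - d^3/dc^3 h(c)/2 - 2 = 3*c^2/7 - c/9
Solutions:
 h(c) = C1 + C2*sin(sqrt(30)*c/3) + C3*cos(sqrt(30)*c/3) - 3*c^3/35 + c^2/30 - 183*c/175


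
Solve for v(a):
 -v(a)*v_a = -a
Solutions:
 v(a) = -sqrt(C1 + a^2)
 v(a) = sqrt(C1 + a^2)


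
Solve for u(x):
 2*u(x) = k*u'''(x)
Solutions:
 u(x) = C1*exp(2^(1/3)*x*(1/k)^(1/3)) + C2*exp(2^(1/3)*x*(-1 + sqrt(3)*I)*(1/k)^(1/3)/2) + C3*exp(-2^(1/3)*x*(1 + sqrt(3)*I)*(1/k)^(1/3)/2)


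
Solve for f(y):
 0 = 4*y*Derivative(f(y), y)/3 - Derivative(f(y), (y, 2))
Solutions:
 f(y) = C1 + C2*erfi(sqrt(6)*y/3)


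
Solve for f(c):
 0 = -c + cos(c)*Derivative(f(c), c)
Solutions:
 f(c) = C1 + Integral(c/cos(c), c)


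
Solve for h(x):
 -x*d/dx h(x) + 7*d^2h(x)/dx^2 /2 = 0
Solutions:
 h(x) = C1 + C2*erfi(sqrt(7)*x/7)


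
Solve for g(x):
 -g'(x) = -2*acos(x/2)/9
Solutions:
 g(x) = C1 + 2*x*acos(x/2)/9 - 2*sqrt(4 - x^2)/9


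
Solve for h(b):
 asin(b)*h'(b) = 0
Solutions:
 h(b) = C1


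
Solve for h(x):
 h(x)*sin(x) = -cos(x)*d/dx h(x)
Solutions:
 h(x) = C1*cos(x)


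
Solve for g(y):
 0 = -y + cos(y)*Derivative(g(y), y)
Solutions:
 g(y) = C1 + Integral(y/cos(y), y)


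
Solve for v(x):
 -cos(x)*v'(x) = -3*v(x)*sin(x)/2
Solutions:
 v(x) = C1/cos(x)^(3/2)


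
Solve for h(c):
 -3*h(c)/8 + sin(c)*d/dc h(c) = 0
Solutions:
 h(c) = C1*(cos(c) - 1)^(3/16)/(cos(c) + 1)^(3/16)


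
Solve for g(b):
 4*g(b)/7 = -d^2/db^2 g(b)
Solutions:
 g(b) = C1*sin(2*sqrt(7)*b/7) + C2*cos(2*sqrt(7)*b/7)


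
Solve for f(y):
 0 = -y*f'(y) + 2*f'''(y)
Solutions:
 f(y) = C1 + Integral(C2*airyai(2^(2/3)*y/2) + C3*airybi(2^(2/3)*y/2), y)


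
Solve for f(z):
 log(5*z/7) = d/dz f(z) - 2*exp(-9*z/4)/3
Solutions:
 f(z) = C1 + z*log(z) + z*(-log(7) - 1 + log(5)) - 8*exp(-9*z/4)/27


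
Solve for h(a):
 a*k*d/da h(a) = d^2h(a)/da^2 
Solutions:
 h(a) = Piecewise((-sqrt(2)*sqrt(pi)*C1*erf(sqrt(2)*a*sqrt(-k)/2)/(2*sqrt(-k)) - C2, (k > 0) | (k < 0)), (-C1*a - C2, True))


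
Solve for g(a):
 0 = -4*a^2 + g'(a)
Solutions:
 g(a) = C1 + 4*a^3/3


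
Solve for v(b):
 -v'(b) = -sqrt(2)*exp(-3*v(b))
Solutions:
 v(b) = log(C1 + 3*sqrt(2)*b)/3
 v(b) = log((-3^(1/3) - 3^(5/6)*I)*(C1 + sqrt(2)*b)^(1/3)/2)
 v(b) = log((-3^(1/3) + 3^(5/6)*I)*(C1 + sqrt(2)*b)^(1/3)/2)


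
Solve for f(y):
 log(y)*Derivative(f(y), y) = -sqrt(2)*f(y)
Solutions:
 f(y) = C1*exp(-sqrt(2)*li(y))


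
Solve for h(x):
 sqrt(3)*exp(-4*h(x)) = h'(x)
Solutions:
 h(x) = log(-I*(C1 + 4*sqrt(3)*x)^(1/4))
 h(x) = log(I*(C1 + 4*sqrt(3)*x)^(1/4))
 h(x) = log(-(C1 + 4*sqrt(3)*x)^(1/4))
 h(x) = log(C1 + 4*sqrt(3)*x)/4


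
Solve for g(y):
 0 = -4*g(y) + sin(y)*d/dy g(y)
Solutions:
 g(y) = C1*(cos(y)^2 - 2*cos(y) + 1)/(cos(y)^2 + 2*cos(y) + 1)


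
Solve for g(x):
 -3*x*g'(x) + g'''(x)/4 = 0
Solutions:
 g(x) = C1 + Integral(C2*airyai(12^(1/3)*x) + C3*airybi(12^(1/3)*x), x)


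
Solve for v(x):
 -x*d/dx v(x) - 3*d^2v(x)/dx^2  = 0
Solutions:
 v(x) = C1 + C2*erf(sqrt(6)*x/6)


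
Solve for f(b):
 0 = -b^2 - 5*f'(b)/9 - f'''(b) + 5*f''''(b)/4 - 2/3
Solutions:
 f(b) = C1 + C2*exp(b*(-2^(1/3)*(5*sqrt(6585) + 407)^(1/3) - 8*2^(2/3)/(5*sqrt(6585) + 407)^(1/3) + 8)/30)*sin(2^(1/3)*sqrt(3)*b*(-(5*sqrt(6585) + 407)^(1/3) + 8*2^(1/3)/(5*sqrt(6585) + 407)^(1/3))/30) + C3*exp(b*(-2^(1/3)*(5*sqrt(6585) + 407)^(1/3) - 8*2^(2/3)/(5*sqrt(6585) + 407)^(1/3) + 8)/30)*cos(2^(1/3)*sqrt(3)*b*(-(5*sqrt(6585) + 407)^(1/3) + 8*2^(1/3)/(5*sqrt(6585) + 407)^(1/3))/30) + C4*exp(b*(8*2^(2/3)/(5*sqrt(6585) + 407)^(1/3) + 4 + 2^(1/3)*(5*sqrt(6585) + 407)^(1/3))/15) - 3*b^3/5 + 132*b/25


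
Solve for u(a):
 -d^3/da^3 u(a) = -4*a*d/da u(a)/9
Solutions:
 u(a) = C1 + Integral(C2*airyai(2^(2/3)*3^(1/3)*a/3) + C3*airybi(2^(2/3)*3^(1/3)*a/3), a)


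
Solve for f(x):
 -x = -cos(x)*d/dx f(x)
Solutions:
 f(x) = C1 + Integral(x/cos(x), x)


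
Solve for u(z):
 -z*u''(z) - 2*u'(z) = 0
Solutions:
 u(z) = C1 + C2/z


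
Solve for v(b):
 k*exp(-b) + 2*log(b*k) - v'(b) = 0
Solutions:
 v(b) = C1 + 2*b*log(b*k) - 2*b - k*exp(-b)


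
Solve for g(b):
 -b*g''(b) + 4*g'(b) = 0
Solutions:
 g(b) = C1 + C2*b^5


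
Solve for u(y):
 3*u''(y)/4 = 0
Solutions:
 u(y) = C1 + C2*y


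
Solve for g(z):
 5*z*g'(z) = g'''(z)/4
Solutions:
 g(z) = C1 + Integral(C2*airyai(20^(1/3)*z) + C3*airybi(20^(1/3)*z), z)


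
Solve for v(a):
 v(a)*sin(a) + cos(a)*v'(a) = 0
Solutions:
 v(a) = C1*cos(a)


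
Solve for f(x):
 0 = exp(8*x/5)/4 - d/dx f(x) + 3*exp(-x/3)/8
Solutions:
 f(x) = C1 + 5*exp(8*x/5)/32 - 9*exp(-x/3)/8


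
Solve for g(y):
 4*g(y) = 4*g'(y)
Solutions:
 g(y) = C1*exp(y)


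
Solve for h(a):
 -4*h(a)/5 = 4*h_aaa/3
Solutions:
 h(a) = C3*exp(-3^(1/3)*5^(2/3)*a/5) + (C1*sin(3^(5/6)*5^(2/3)*a/10) + C2*cos(3^(5/6)*5^(2/3)*a/10))*exp(3^(1/3)*5^(2/3)*a/10)


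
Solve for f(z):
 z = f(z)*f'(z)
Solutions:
 f(z) = -sqrt(C1 + z^2)
 f(z) = sqrt(C1 + z^2)


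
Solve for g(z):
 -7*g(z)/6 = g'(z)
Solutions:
 g(z) = C1*exp(-7*z/6)


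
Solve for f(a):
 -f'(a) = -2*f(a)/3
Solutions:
 f(a) = C1*exp(2*a/3)


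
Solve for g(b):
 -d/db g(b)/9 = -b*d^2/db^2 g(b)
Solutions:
 g(b) = C1 + C2*b^(10/9)


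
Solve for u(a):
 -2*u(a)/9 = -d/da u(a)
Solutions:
 u(a) = C1*exp(2*a/9)


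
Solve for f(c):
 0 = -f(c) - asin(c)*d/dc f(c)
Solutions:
 f(c) = C1*exp(-Integral(1/asin(c), c))


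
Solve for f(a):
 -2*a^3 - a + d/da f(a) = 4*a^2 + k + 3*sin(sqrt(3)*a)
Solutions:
 f(a) = C1 + a^4/2 + 4*a^3/3 + a^2/2 + a*k - sqrt(3)*cos(sqrt(3)*a)


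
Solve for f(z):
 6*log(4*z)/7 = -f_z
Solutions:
 f(z) = C1 - 6*z*log(z)/7 - 12*z*log(2)/7 + 6*z/7


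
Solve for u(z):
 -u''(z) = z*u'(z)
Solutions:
 u(z) = C1 + C2*erf(sqrt(2)*z/2)


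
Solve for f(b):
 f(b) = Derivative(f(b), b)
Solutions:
 f(b) = C1*exp(b)


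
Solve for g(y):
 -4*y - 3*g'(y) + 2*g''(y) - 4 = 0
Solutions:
 g(y) = C1 + C2*exp(3*y/2) - 2*y^2/3 - 20*y/9


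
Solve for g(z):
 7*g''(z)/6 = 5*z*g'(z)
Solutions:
 g(z) = C1 + C2*erfi(sqrt(105)*z/7)


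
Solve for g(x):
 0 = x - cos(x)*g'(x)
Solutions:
 g(x) = C1 + Integral(x/cos(x), x)


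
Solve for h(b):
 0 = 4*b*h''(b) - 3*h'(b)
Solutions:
 h(b) = C1 + C2*b^(7/4)


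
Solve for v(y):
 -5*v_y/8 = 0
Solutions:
 v(y) = C1


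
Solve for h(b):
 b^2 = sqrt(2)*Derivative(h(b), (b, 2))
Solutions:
 h(b) = C1 + C2*b + sqrt(2)*b^4/24


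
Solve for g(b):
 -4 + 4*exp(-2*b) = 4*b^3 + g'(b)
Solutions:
 g(b) = C1 - b^4 - 4*b - 2*exp(-2*b)


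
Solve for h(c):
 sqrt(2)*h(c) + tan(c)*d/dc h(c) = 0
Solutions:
 h(c) = C1/sin(c)^(sqrt(2))


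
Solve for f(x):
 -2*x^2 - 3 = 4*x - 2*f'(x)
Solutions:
 f(x) = C1 + x^3/3 + x^2 + 3*x/2


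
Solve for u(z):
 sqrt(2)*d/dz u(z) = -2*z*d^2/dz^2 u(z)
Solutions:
 u(z) = C1 + C2*z^(1 - sqrt(2)/2)


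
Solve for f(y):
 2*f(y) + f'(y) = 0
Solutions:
 f(y) = C1*exp(-2*y)


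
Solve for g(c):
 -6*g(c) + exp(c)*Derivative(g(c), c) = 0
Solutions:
 g(c) = C1*exp(-6*exp(-c))


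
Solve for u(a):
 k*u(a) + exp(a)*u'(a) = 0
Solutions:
 u(a) = C1*exp(k*exp(-a))


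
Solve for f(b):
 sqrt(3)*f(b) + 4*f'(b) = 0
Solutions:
 f(b) = C1*exp(-sqrt(3)*b/4)


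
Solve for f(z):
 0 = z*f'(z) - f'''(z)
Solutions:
 f(z) = C1 + Integral(C2*airyai(z) + C3*airybi(z), z)


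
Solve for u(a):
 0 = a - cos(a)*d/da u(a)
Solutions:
 u(a) = C1 + Integral(a/cos(a), a)


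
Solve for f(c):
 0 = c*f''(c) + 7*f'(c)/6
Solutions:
 f(c) = C1 + C2/c^(1/6)


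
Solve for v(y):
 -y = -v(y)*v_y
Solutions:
 v(y) = -sqrt(C1 + y^2)
 v(y) = sqrt(C1 + y^2)


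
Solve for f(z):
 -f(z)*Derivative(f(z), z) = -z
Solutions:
 f(z) = -sqrt(C1 + z^2)
 f(z) = sqrt(C1 + z^2)


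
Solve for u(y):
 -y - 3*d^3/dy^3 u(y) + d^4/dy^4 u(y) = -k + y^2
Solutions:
 u(y) = C1 + C2*y + C3*y^2 + C4*exp(3*y) - y^5/180 - 5*y^4/216 + y^3*(9*k - 5)/162


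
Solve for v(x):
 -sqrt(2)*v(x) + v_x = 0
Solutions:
 v(x) = C1*exp(sqrt(2)*x)


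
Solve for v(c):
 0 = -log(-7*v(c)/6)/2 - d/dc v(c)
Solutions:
 2*Integral(1/(log(-_y) - log(6) + log(7)), (_y, v(c))) = C1 - c


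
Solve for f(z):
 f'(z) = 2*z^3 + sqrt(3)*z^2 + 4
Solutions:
 f(z) = C1 + z^4/2 + sqrt(3)*z^3/3 + 4*z


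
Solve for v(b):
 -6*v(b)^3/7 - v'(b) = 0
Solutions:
 v(b) = -sqrt(14)*sqrt(-1/(C1 - 6*b))/2
 v(b) = sqrt(14)*sqrt(-1/(C1 - 6*b))/2


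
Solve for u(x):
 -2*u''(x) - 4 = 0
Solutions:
 u(x) = C1 + C2*x - x^2


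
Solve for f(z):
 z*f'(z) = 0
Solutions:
 f(z) = C1


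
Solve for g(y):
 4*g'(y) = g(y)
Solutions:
 g(y) = C1*exp(y/4)


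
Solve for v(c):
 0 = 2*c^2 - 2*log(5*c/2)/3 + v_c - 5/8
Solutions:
 v(c) = C1 - 2*c^3/3 + 2*c*log(c)/3 - 2*c*log(2)/3 - c/24 + 2*c*log(5)/3


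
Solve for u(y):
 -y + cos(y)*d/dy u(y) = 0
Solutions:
 u(y) = C1 + Integral(y/cos(y), y)


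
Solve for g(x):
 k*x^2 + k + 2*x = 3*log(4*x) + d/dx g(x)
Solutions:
 g(x) = C1 + k*x^3/3 + k*x + x^2 - 3*x*log(x) - x*log(64) + 3*x


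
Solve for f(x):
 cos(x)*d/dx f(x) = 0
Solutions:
 f(x) = C1


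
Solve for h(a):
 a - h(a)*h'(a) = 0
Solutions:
 h(a) = -sqrt(C1 + a^2)
 h(a) = sqrt(C1 + a^2)


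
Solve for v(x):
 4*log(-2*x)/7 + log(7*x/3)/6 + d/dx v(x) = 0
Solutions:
 v(x) = C1 - 31*x*log(x)/42 + x*(-24*log(2) - 7*log(7) + 7*log(3) + 31 - 24*I*pi)/42


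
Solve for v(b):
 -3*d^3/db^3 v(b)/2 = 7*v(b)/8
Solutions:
 v(b) = C3*exp(b*(-126^(1/3) + 3*14^(1/3)*3^(2/3))/24)*sin(14^(1/3)*3^(1/6)*b/4) + C4*exp(b*(-126^(1/3) + 3*14^(1/3)*3^(2/3))/24)*cos(14^(1/3)*3^(1/6)*b/4) + C5*exp(-b*(126^(1/3) + 3*14^(1/3)*3^(2/3))/24) + (C1*sin(14^(1/3)*3^(1/6)*b/4) + C2*cos(14^(1/3)*3^(1/6)*b/4))*exp(126^(1/3)*b/12)
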